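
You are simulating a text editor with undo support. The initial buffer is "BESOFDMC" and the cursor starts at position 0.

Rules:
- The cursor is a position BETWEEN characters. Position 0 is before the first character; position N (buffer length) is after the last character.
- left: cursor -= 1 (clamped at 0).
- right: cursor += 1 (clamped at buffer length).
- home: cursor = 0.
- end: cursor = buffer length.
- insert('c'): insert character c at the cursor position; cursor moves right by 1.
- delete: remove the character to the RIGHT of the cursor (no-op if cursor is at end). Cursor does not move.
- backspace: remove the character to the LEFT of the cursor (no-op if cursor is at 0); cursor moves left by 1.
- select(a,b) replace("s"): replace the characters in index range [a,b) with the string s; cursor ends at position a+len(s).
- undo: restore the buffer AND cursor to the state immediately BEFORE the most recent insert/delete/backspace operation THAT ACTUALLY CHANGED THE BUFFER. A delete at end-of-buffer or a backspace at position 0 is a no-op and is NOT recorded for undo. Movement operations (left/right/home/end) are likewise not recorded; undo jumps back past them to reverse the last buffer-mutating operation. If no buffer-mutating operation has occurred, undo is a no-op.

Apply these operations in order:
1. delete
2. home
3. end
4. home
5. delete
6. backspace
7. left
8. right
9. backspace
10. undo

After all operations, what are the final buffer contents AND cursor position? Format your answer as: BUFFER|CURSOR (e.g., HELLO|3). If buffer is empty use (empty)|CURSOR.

After op 1 (delete): buf='ESOFDMC' cursor=0
After op 2 (home): buf='ESOFDMC' cursor=0
After op 3 (end): buf='ESOFDMC' cursor=7
After op 4 (home): buf='ESOFDMC' cursor=0
After op 5 (delete): buf='SOFDMC' cursor=0
After op 6 (backspace): buf='SOFDMC' cursor=0
After op 7 (left): buf='SOFDMC' cursor=0
After op 8 (right): buf='SOFDMC' cursor=1
After op 9 (backspace): buf='OFDMC' cursor=0
After op 10 (undo): buf='SOFDMC' cursor=1

Answer: SOFDMC|1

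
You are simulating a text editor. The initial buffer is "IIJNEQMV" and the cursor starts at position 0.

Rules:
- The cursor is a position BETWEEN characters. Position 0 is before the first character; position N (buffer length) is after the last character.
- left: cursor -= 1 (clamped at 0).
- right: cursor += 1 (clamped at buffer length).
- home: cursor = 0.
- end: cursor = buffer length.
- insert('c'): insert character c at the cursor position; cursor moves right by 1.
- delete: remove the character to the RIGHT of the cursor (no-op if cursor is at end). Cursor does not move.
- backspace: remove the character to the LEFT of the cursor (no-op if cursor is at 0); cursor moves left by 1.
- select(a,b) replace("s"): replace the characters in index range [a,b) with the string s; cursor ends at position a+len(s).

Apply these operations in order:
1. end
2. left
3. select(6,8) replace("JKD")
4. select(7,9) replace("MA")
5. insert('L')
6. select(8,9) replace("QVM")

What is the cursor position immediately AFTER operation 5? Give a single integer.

After op 1 (end): buf='IIJNEQMV' cursor=8
After op 2 (left): buf='IIJNEQMV' cursor=7
After op 3 (select(6,8) replace("JKD")): buf='IIJNEQJKD' cursor=9
After op 4 (select(7,9) replace("MA")): buf='IIJNEQJMA' cursor=9
After op 5 (insert('L')): buf='IIJNEQJMAL' cursor=10

Answer: 10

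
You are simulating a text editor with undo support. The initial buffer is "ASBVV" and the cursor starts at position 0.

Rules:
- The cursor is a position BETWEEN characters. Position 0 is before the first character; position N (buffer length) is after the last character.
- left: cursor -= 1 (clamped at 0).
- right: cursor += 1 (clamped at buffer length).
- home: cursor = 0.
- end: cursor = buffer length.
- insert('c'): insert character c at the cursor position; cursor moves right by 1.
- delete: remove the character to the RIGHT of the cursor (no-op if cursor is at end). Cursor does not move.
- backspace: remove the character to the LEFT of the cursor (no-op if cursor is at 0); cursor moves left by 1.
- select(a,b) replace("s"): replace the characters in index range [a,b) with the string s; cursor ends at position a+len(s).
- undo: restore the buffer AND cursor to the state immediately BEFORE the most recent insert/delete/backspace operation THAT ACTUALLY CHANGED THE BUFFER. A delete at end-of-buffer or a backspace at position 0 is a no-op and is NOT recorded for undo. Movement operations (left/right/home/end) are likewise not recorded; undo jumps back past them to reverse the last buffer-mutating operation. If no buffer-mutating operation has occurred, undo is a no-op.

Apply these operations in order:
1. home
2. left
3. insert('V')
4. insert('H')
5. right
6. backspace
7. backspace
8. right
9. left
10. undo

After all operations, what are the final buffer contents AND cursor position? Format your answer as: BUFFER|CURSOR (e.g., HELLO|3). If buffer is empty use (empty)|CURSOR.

After op 1 (home): buf='ASBVV' cursor=0
After op 2 (left): buf='ASBVV' cursor=0
After op 3 (insert('V')): buf='VASBVV' cursor=1
After op 4 (insert('H')): buf='VHASBVV' cursor=2
After op 5 (right): buf='VHASBVV' cursor=3
After op 6 (backspace): buf='VHSBVV' cursor=2
After op 7 (backspace): buf='VSBVV' cursor=1
After op 8 (right): buf='VSBVV' cursor=2
After op 9 (left): buf='VSBVV' cursor=1
After op 10 (undo): buf='VHSBVV' cursor=2

Answer: VHSBVV|2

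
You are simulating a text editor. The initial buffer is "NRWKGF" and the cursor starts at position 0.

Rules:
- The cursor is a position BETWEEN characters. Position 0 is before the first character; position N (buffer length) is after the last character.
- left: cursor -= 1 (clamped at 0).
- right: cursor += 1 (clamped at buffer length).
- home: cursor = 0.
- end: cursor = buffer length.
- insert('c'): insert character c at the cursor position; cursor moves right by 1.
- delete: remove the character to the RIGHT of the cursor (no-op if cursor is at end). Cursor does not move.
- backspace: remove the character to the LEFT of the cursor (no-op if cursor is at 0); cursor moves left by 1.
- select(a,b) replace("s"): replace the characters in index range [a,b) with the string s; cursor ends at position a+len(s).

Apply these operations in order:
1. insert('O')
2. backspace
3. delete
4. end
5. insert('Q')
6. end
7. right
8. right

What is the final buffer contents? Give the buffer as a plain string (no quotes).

After op 1 (insert('O')): buf='ONRWKGF' cursor=1
After op 2 (backspace): buf='NRWKGF' cursor=0
After op 3 (delete): buf='RWKGF' cursor=0
After op 4 (end): buf='RWKGF' cursor=5
After op 5 (insert('Q')): buf='RWKGFQ' cursor=6
After op 6 (end): buf='RWKGFQ' cursor=6
After op 7 (right): buf='RWKGFQ' cursor=6
After op 8 (right): buf='RWKGFQ' cursor=6

Answer: RWKGFQ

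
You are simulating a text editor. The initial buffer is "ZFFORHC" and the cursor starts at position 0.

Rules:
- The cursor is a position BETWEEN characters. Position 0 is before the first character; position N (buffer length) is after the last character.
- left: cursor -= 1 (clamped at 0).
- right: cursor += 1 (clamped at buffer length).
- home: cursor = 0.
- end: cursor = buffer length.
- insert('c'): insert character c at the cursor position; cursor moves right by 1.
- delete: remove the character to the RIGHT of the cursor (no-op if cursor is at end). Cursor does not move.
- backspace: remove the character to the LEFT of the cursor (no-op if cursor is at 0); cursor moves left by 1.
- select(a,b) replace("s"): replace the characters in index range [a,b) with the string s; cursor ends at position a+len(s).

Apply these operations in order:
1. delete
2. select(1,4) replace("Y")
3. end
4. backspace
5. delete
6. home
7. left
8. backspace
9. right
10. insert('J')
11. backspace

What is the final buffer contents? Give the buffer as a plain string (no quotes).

Answer: FYH

Derivation:
After op 1 (delete): buf='FFORHC' cursor=0
After op 2 (select(1,4) replace("Y")): buf='FYHC' cursor=2
After op 3 (end): buf='FYHC' cursor=4
After op 4 (backspace): buf='FYH' cursor=3
After op 5 (delete): buf='FYH' cursor=3
After op 6 (home): buf='FYH' cursor=0
After op 7 (left): buf='FYH' cursor=0
After op 8 (backspace): buf='FYH' cursor=0
After op 9 (right): buf='FYH' cursor=1
After op 10 (insert('J')): buf='FJYH' cursor=2
After op 11 (backspace): buf='FYH' cursor=1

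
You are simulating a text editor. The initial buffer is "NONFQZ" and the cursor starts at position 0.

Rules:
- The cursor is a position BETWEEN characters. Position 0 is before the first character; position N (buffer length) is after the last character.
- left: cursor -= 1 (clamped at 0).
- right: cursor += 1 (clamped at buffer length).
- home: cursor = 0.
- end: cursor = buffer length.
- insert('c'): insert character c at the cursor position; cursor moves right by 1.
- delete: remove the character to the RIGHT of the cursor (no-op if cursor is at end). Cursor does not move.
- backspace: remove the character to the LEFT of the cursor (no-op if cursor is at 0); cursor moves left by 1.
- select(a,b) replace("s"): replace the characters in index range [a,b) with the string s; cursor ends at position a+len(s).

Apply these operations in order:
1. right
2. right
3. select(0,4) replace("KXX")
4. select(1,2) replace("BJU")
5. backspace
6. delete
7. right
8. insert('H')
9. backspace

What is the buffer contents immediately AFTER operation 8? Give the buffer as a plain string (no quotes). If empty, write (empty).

Answer: KBJQHZ

Derivation:
After op 1 (right): buf='NONFQZ' cursor=1
After op 2 (right): buf='NONFQZ' cursor=2
After op 3 (select(0,4) replace("KXX")): buf='KXXQZ' cursor=3
After op 4 (select(1,2) replace("BJU")): buf='KBJUXQZ' cursor=4
After op 5 (backspace): buf='KBJXQZ' cursor=3
After op 6 (delete): buf='KBJQZ' cursor=3
After op 7 (right): buf='KBJQZ' cursor=4
After op 8 (insert('H')): buf='KBJQHZ' cursor=5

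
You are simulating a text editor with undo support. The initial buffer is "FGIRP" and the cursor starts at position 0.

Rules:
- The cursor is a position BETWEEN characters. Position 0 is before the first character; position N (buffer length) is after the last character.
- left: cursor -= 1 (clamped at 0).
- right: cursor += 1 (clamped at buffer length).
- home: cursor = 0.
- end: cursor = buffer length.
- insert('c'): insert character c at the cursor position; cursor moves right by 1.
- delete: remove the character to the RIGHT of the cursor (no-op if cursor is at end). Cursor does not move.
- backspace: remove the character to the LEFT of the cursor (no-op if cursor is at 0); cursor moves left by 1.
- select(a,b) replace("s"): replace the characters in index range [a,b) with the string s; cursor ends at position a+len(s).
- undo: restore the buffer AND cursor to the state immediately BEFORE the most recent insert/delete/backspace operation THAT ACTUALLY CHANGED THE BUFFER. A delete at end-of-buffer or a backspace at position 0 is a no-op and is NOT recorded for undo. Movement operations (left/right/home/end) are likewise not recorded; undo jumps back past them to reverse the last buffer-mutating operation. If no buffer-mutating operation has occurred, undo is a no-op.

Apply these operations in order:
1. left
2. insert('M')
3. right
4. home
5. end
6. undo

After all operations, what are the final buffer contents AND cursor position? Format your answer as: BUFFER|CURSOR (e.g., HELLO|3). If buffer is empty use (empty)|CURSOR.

Answer: FGIRP|0

Derivation:
After op 1 (left): buf='FGIRP' cursor=0
After op 2 (insert('M')): buf='MFGIRP' cursor=1
After op 3 (right): buf='MFGIRP' cursor=2
After op 4 (home): buf='MFGIRP' cursor=0
After op 5 (end): buf='MFGIRP' cursor=6
After op 6 (undo): buf='FGIRP' cursor=0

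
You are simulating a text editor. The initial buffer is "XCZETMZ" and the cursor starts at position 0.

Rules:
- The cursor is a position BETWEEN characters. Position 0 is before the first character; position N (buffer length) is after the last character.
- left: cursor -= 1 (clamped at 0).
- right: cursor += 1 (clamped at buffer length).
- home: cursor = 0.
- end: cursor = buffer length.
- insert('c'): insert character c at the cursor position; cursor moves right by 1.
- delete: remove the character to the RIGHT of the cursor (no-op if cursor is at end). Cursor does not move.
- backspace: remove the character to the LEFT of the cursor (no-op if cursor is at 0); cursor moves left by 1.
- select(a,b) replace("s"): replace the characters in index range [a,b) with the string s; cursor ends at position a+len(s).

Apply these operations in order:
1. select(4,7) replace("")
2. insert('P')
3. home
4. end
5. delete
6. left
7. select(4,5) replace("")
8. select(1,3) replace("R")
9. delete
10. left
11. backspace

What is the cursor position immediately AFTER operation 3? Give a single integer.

Answer: 0

Derivation:
After op 1 (select(4,7) replace("")): buf='XCZE' cursor=4
After op 2 (insert('P')): buf='XCZEP' cursor=5
After op 3 (home): buf='XCZEP' cursor=0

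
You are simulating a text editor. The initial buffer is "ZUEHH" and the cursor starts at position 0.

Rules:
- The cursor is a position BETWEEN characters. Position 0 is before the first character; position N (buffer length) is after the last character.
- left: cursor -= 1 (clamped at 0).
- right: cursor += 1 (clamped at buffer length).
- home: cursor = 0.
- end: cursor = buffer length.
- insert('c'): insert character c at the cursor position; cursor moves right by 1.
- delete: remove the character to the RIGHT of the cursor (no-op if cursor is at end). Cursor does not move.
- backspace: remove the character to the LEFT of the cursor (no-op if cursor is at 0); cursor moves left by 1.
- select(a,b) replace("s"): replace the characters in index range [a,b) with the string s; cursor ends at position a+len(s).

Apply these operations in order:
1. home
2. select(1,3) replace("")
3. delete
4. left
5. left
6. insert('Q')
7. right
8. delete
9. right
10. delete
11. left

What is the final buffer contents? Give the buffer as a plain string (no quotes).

Answer: QZ

Derivation:
After op 1 (home): buf='ZUEHH' cursor=0
After op 2 (select(1,3) replace("")): buf='ZHH' cursor=1
After op 3 (delete): buf='ZH' cursor=1
After op 4 (left): buf='ZH' cursor=0
After op 5 (left): buf='ZH' cursor=0
After op 6 (insert('Q')): buf='QZH' cursor=1
After op 7 (right): buf='QZH' cursor=2
After op 8 (delete): buf='QZ' cursor=2
After op 9 (right): buf='QZ' cursor=2
After op 10 (delete): buf='QZ' cursor=2
After op 11 (left): buf='QZ' cursor=1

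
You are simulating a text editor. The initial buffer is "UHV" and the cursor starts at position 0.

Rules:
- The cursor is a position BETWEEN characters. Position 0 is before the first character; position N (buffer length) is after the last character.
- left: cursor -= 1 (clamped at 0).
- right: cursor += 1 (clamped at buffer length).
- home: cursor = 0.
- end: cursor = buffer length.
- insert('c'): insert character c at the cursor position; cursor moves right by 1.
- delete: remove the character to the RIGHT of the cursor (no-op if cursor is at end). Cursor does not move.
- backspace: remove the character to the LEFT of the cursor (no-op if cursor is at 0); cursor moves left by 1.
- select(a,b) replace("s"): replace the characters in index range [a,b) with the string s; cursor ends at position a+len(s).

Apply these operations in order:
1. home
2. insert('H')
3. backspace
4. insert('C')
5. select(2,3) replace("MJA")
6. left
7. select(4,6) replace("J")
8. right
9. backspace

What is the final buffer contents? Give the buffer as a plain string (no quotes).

After op 1 (home): buf='UHV' cursor=0
After op 2 (insert('H')): buf='HUHV' cursor=1
After op 3 (backspace): buf='UHV' cursor=0
After op 4 (insert('C')): buf='CUHV' cursor=1
After op 5 (select(2,3) replace("MJA")): buf='CUMJAV' cursor=5
After op 6 (left): buf='CUMJAV' cursor=4
After op 7 (select(4,6) replace("J")): buf='CUMJJ' cursor=5
After op 8 (right): buf='CUMJJ' cursor=5
After op 9 (backspace): buf='CUMJ' cursor=4

Answer: CUMJ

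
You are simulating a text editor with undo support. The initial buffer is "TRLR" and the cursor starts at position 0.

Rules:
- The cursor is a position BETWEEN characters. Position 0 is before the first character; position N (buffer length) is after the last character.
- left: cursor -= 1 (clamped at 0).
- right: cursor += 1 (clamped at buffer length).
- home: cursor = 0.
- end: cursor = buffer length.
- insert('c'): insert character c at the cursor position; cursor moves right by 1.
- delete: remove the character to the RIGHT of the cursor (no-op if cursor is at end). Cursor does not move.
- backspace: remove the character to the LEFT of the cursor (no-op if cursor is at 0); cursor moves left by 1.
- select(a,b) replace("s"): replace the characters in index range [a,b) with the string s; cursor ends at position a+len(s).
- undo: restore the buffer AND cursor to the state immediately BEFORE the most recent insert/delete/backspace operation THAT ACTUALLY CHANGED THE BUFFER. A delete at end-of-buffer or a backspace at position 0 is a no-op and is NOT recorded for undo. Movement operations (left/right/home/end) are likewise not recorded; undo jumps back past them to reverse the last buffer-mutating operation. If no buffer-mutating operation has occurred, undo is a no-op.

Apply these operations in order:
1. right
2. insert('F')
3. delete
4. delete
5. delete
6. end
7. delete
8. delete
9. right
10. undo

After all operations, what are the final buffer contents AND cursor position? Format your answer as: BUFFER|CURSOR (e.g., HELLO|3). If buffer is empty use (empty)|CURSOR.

Answer: TFR|2

Derivation:
After op 1 (right): buf='TRLR' cursor=1
After op 2 (insert('F')): buf='TFRLR' cursor=2
After op 3 (delete): buf='TFLR' cursor=2
After op 4 (delete): buf='TFR' cursor=2
After op 5 (delete): buf='TF' cursor=2
After op 6 (end): buf='TF' cursor=2
After op 7 (delete): buf='TF' cursor=2
After op 8 (delete): buf='TF' cursor=2
After op 9 (right): buf='TF' cursor=2
After op 10 (undo): buf='TFR' cursor=2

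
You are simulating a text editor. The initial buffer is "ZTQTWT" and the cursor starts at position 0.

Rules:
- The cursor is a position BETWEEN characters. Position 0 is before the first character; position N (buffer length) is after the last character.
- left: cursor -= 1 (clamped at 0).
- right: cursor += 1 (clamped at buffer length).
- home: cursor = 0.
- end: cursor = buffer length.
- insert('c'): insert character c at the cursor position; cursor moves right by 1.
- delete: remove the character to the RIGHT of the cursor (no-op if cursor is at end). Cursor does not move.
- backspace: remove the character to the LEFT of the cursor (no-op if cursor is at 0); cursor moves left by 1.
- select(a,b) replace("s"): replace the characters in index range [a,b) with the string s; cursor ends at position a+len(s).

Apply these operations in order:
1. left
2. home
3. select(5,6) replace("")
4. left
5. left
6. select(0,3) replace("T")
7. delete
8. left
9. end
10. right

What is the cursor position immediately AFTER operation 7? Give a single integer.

Answer: 1

Derivation:
After op 1 (left): buf='ZTQTWT' cursor=0
After op 2 (home): buf='ZTQTWT' cursor=0
After op 3 (select(5,6) replace("")): buf='ZTQTW' cursor=5
After op 4 (left): buf='ZTQTW' cursor=4
After op 5 (left): buf='ZTQTW' cursor=3
After op 6 (select(0,3) replace("T")): buf='TTW' cursor=1
After op 7 (delete): buf='TW' cursor=1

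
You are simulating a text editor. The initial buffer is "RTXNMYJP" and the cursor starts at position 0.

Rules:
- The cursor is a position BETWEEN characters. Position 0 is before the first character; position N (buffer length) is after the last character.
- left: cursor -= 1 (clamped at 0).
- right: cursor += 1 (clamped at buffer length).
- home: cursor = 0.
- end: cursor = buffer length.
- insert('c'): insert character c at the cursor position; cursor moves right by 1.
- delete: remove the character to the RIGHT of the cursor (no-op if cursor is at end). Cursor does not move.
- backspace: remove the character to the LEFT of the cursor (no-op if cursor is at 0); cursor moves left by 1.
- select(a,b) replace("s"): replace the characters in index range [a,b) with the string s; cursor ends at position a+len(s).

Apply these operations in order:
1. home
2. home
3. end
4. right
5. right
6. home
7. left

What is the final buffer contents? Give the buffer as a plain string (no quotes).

After op 1 (home): buf='RTXNMYJP' cursor=0
After op 2 (home): buf='RTXNMYJP' cursor=0
After op 3 (end): buf='RTXNMYJP' cursor=8
After op 4 (right): buf='RTXNMYJP' cursor=8
After op 5 (right): buf='RTXNMYJP' cursor=8
After op 6 (home): buf='RTXNMYJP' cursor=0
After op 7 (left): buf='RTXNMYJP' cursor=0

Answer: RTXNMYJP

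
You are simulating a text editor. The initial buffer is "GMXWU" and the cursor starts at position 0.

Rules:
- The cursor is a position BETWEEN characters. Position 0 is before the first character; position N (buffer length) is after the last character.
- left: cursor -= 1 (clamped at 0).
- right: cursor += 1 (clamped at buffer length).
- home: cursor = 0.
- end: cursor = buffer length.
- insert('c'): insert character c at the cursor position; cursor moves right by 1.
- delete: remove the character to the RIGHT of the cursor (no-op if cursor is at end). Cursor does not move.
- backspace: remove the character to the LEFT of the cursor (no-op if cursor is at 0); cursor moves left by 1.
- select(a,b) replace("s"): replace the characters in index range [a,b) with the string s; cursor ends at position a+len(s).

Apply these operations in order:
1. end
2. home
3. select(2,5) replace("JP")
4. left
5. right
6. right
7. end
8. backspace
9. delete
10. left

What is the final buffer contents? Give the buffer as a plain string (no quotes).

After op 1 (end): buf='GMXWU' cursor=5
After op 2 (home): buf='GMXWU' cursor=0
After op 3 (select(2,5) replace("JP")): buf='GMJP' cursor=4
After op 4 (left): buf='GMJP' cursor=3
After op 5 (right): buf='GMJP' cursor=4
After op 6 (right): buf='GMJP' cursor=4
After op 7 (end): buf='GMJP' cursor=4
After op 8 (backspace): buf='GMJ' cursor=3
After op 9 (delete): buf='GMJ' cursor=3
After op 10 (left): buf='GMJ' cursor=2

Answer: GMJ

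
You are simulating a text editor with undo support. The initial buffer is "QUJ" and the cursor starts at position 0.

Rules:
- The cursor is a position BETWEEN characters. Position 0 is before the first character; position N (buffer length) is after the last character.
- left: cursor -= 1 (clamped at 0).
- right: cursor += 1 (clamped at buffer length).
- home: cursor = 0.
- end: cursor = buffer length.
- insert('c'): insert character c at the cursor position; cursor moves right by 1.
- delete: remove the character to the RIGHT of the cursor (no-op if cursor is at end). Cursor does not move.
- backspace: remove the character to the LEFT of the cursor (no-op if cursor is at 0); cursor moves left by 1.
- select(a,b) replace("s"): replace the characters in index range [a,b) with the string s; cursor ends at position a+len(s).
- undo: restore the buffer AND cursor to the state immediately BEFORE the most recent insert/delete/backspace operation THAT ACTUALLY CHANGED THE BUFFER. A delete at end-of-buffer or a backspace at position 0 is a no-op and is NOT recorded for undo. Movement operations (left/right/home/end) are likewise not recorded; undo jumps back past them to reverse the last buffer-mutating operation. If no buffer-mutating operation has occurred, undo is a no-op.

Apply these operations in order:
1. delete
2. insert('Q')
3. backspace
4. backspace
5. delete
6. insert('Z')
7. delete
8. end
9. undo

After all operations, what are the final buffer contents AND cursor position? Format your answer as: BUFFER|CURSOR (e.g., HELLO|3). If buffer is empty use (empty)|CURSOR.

Answer: ZJ|1

Derivation:
After op 1 (delete): buf='UJ' cursor=0
After op 2 (insert('Q')): buf='QUJ' cursor=1
After op 3 (backspace): buf='UJ' cursor=0
After op 4 (backspace): buf='UJ' cursor=0
After op 5 (delete): buf='J' cursor=0
After op 6 (insert('Z')): buf='ZJ' cursor=1
After op 7 (delete): buf='Z' cursor=1
After op 8 (end): buf='Z' cursor=1
After op 9 (undo): buf='ZJ' cursor=1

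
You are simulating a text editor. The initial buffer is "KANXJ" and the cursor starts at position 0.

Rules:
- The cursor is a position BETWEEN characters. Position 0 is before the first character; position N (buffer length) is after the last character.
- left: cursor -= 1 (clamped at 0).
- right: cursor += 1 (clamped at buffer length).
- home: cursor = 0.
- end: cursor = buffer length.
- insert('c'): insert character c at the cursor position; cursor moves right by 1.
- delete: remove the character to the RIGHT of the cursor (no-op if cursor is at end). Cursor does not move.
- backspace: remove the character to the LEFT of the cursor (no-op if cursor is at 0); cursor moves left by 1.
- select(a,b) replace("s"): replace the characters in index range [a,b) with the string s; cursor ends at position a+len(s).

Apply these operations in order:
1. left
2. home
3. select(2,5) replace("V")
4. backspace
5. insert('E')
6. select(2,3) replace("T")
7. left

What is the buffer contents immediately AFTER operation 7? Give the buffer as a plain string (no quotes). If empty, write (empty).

After op 1 (left): buf='KANXJ' cursor=0
After op 2 (home): buf='KANXJ' cursor=0
After op 3 (select(2,5) replace("V")): buf='KAV' cursor=3
After op 4 (backspace): buf='KA' cursor=2
After op 5 (insert('E')): buf='KAE' cursor=3
After op 6 (select(2,3) replace("T")): buf='KAT' cursor=3
After op 7 (left): buf='KAT' cursor=2

Answer: KAT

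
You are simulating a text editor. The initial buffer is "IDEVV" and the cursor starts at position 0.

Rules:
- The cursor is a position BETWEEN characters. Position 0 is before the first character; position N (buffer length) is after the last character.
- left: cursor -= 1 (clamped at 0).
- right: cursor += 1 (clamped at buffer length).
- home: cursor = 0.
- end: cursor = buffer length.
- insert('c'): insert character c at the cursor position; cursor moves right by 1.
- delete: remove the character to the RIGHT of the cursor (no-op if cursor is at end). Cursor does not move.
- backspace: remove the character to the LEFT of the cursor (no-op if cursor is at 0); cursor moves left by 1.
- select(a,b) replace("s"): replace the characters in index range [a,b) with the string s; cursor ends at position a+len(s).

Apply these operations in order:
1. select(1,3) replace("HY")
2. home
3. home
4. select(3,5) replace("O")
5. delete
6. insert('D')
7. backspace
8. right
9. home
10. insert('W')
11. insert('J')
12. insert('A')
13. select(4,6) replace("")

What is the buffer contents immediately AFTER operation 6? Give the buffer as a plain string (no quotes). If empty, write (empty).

Answer: IHYOD

Derivation:
After op 1 (select(1,3) replace("HY")): buf='IHYVV' cursor=3
After op 2 (home): buf='IHYVV' cursor=0
After op 3 (home): buf='IHYVV' cursor=0
After op 4 (select(3,5) replace("O")): buf='IHYO' cursor=4
After op 5 (delete): buf='IHYO' cursor=4
After op 6 (insert('D')): buf='IHYOD' cursor=5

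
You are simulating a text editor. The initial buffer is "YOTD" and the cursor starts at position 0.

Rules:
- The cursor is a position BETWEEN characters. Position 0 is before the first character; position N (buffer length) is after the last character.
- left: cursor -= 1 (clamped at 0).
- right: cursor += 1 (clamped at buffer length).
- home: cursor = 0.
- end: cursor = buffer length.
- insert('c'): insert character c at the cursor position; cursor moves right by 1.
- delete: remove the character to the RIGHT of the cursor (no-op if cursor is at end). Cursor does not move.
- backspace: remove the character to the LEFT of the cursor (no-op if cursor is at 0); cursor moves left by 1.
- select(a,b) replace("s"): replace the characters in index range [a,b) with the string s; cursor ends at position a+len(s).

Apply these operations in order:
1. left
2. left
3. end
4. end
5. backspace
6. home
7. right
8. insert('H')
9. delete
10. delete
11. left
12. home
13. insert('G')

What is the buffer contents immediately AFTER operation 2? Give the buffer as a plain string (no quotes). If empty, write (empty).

After op 1 (left): buf='YOTD' cursor=0
After op 2 (left): buf='YOTD' cursor=0

Answer: YOTD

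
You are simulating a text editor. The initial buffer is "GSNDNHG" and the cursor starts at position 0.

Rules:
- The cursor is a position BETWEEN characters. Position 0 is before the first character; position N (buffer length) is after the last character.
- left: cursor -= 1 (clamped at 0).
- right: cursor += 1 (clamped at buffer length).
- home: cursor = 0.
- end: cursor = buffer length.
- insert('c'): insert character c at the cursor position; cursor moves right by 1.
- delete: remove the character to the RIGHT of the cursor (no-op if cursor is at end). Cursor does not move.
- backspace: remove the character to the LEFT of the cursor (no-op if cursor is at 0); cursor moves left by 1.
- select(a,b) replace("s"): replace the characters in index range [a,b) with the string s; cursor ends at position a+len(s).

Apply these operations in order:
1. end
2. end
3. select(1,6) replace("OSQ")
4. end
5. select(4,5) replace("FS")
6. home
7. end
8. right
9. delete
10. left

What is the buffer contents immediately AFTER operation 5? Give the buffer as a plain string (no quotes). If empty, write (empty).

Answer: GOSQFS

Derivation:
After op 1 (end): buf='GSNDNHG' cursor=7
After op 2 (end): buf='GSNDNHG' cursor=7
After op 3 (select(1,6) replace("OSQ")): buf='GOSQG' cursor=4
After op 4 (end): buf='GOSQG' cursor=5
After op 5 (select(4,5) replace("FS")): buf='GOSQFS' cursor=6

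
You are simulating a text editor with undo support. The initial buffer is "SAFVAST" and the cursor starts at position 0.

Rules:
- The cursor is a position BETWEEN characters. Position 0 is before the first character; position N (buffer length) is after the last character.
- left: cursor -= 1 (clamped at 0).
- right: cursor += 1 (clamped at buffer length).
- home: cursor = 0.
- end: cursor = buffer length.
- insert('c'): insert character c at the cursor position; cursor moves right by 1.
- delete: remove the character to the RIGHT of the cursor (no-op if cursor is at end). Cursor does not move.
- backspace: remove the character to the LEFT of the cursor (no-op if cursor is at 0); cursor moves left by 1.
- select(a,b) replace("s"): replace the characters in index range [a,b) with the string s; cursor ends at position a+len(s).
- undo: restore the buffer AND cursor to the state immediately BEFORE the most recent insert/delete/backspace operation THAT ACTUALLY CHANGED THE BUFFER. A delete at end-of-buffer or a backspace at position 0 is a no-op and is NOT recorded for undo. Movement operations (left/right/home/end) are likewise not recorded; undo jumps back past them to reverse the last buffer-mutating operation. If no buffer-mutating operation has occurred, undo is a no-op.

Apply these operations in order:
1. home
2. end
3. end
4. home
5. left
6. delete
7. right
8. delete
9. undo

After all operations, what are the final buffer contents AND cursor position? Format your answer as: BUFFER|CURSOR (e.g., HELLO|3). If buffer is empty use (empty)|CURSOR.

Answer: AFVAST|1

Derivation:
After op 1 (home): buf='SAFVAST' cursor=0
After op 2 (end): buf='SAFVAST' cursor=7
After op 3 (end): buf='SAFVAST' cursor=7
After op 4 (home): buf='SAFVAST' cursor=0
After op 5 (left): buf='SAFVAST' cursor=0
After op 6 (delete): buf='AFVAST' cursor=0
After op 7 (right): buf='AFVAST' cursor=1
After op 8 (delete): buf='AVAST' cursor=1
After op 9 (undo): buf='AFVAST' cursor=1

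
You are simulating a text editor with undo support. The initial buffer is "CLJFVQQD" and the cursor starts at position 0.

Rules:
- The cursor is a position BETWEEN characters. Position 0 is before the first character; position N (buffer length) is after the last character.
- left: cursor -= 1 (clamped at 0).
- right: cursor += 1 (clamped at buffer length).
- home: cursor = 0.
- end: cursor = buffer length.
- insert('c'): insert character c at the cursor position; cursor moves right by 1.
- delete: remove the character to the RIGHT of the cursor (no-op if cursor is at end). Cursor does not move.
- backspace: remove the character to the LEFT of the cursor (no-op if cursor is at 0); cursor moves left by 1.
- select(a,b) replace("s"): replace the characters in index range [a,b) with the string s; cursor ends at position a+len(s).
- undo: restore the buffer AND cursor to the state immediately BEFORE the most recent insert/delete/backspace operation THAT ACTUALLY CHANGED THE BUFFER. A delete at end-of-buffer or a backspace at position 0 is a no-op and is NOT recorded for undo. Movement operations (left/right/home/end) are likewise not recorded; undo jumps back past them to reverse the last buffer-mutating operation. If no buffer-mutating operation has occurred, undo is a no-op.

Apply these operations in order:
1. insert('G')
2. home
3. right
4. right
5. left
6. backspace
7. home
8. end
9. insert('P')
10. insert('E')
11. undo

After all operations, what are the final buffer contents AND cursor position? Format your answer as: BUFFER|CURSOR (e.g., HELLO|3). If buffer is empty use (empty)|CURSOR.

Answer: CLJFVQQDP|9

Derivation:
After op 1 (insert('G')): buf='GCLJFVQQD' cursor=1
After op 2 (home): buf='GCLJFVQQD' cursor=0
After op 3 (right): buf='GCLJFVQQD' cursor=1
After op 4 (right): buf='GCLJFVQQD' cursor=2
After op 5 (left): buf='GCLJFVQQD' cursor=1
After op 6 (backspace): buf='CLJFVQQD' cursor=0
After op 7 (home): buf='CLJFVQQD' cursor=0
After op 8 (end): buf='CLJFVQQD' cursor=8
After op 9 (insert('P')): buf='CLJFVQQDP' cursor=9
After op 10 (insert('E')): buf='CLJFVQQDPE' cursor=10
After op 11 (undo): buf='CLJFVQQDP' cursor=9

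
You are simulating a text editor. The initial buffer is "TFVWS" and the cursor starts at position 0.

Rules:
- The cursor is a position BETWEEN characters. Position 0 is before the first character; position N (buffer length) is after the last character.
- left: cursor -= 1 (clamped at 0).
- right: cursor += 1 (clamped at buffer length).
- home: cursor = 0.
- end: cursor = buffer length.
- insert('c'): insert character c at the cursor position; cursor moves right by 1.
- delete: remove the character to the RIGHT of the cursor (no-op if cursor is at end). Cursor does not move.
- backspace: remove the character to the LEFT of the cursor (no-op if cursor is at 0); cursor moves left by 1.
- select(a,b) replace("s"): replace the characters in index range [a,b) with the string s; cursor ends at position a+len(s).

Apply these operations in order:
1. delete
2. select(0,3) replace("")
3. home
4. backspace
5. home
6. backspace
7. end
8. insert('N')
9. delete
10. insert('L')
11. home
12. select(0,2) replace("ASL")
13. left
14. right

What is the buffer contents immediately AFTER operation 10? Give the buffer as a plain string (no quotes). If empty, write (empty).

After op 1 (delete): buf='FVWS' cursor=0
After op 2 (select(0,3) replace("")): buf='S' cursor=0
After op 3 (home): buf='S' cursor=0
After op 4 (backspace): buf='S' cursor=0
After op 5 (home): buf='S' cursor=0
After op 6 (backspace): buf='S' cursor=0
After op 7 (end): buf='S' cursor=1
After op 8 (insert('N')): buf='SN' cursor=2
After op 9 (delete): buf='SN' cursor=2
After op 10 (insert('L')): buf='SNL' cursor=3

Answer: SNL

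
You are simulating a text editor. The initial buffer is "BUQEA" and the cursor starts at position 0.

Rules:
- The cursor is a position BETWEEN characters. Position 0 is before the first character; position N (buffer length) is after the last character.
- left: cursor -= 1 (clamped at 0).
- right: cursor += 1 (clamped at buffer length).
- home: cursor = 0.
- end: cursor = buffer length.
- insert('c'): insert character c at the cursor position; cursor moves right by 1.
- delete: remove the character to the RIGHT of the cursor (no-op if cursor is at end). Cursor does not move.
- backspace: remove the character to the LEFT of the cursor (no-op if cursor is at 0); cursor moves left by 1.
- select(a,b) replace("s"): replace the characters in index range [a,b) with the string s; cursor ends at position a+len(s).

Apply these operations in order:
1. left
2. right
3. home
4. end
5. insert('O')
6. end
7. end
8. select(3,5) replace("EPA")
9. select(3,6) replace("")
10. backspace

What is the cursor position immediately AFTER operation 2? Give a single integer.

After op 1 (left): buf='BUQEA' cursor=0
After op 2 (right): buf='BUQEA' cursor=1

Answer: 1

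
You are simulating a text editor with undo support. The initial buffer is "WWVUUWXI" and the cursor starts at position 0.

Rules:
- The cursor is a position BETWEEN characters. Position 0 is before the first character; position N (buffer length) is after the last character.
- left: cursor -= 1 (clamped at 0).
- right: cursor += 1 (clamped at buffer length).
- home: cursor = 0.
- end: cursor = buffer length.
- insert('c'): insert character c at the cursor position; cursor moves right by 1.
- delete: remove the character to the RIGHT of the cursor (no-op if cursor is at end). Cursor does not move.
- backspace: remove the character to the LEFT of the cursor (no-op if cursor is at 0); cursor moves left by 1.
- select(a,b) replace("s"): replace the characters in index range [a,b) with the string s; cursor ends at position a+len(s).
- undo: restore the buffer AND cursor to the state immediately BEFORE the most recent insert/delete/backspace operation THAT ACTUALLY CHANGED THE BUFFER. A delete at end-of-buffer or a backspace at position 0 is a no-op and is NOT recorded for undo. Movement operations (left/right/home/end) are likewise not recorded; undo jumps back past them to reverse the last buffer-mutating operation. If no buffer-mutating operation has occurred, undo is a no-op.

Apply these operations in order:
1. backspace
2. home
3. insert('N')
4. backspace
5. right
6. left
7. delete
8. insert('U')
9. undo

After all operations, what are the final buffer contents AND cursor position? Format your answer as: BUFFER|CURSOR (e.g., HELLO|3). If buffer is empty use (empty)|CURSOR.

Answer: WVUUWXI|0

Derivation:
After op 1 (backspace): buf='WWVUUWXI' cursor=0
After op 2 (home): buf='WWVUUWXI' cursor=0
After op 3 (insert('N')): buf='NWWVUUWXI' cursor=1
After op 4 (backspace): buf='WWVUUWXI' cursor=0
After op 5 (right): buf='WWVUUWXI' cursor=1
After op 6 (left): buf='WWVUUWXI' cursor=0
After op 7 (delete): buf='WVUUWXI' cursor=0
After op 8 (insert('U')): buf='UWVUUWXI' cursor=1
After op 9 (undo): buf='WVUUWXI' cursor=0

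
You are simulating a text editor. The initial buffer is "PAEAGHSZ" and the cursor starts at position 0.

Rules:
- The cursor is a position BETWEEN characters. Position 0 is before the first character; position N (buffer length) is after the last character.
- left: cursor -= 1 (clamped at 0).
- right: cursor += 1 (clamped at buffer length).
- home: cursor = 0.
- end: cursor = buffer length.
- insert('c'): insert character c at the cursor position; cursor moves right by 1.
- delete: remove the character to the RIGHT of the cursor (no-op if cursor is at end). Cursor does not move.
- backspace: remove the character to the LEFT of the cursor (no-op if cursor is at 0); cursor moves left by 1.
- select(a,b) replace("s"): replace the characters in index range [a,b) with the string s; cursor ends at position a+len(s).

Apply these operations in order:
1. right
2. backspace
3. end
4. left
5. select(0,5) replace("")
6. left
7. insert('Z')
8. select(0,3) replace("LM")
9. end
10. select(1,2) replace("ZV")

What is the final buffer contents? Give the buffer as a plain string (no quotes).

After op 1 (right): buf='PAEAGHSZ' cursor=1
After op 2 (backspace): buf='AEAGHSZ' cursor=0
After op 3 (end): buf='AEAGHSZ' cursor=7
After op 4 (left): buf='AEAGHSZ' cursor=6
After op 5 (select(0,5) replace("")): buf='SZ' cursor=0
After op 6 (left): buf='SZ' cursor=0
After op 7 (insert('Z')): buf='ZSZ' cursor=1
After op 8 (select(0,3) replace("LM")): buf='LM' cursor=2
After op 9 (end): buf='LM' cursor=2
After op 10 (select(1,2) replace("ZV")): buf='LZV' cursor=3

Answer: LZV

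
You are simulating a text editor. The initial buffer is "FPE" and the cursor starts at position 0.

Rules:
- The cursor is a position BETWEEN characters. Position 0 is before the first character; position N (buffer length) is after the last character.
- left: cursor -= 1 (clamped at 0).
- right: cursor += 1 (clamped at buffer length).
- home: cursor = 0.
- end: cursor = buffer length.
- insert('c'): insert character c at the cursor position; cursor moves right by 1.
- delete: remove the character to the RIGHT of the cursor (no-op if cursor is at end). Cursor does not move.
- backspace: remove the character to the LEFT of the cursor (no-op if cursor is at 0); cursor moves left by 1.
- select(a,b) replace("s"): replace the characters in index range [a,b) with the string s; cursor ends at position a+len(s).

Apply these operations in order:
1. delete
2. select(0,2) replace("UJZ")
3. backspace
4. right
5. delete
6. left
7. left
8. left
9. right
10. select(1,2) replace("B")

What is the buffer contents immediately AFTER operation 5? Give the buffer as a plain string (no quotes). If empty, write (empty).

Answer: UJ

Derivation:
After op 1 (delete): buf='PE' cursor=0
After op 2 (select(0,2) replace("UJZ")): buf='UJZ' cursor=3
After op 3 (backspace): buf='UJ' cursor=2
After op 4 (right): buf='UJ' cursor=2
After op 5 (delete): buf='UJ' cursor=2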